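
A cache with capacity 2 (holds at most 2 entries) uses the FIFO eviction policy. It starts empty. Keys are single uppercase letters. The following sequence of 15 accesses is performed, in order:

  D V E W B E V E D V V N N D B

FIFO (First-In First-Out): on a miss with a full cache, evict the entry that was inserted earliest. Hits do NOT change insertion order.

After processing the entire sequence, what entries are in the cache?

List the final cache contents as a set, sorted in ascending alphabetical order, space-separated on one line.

Answer: B N

Derivation:
FIFO simulation (capacity=2):
  1. access D: MISS. Cache (old->new): [D]
  2. access V: MISS. Cache (old->new): [D V]
  3. access E: MISS, evict D. Cache (old->new): [V E]
  4. access W: MISS, evict V. Cache (old->new): [E W]
  5. access B: MISS, evict E. Cache (old->new): [W B]
  6. access E: MISS, evict W. Cache (old->new): [B E]
  7. access V: MISS, evict B. Cache (old->new): [E V]
  8. access E: HIT. Cache (old->new): [E V]
  9. access D: MISS, evict E. Cache (old->new): [V D]
  10. access V: HIT. Cache (old->new): [V D]
  11. access V: HIT. Cache (old->new): [V D]
  12. access N: MISS, evict V. Cache (old->new): [D N]
  13. access N: HIT. Cache (old->new): [D N]
  14. access D: HIT. Cache (old->new): [D N]
  15. access B: MISS, evict D. Cache (old->new): [N B]
Total: 5 hits, 10 misses, 8 evictions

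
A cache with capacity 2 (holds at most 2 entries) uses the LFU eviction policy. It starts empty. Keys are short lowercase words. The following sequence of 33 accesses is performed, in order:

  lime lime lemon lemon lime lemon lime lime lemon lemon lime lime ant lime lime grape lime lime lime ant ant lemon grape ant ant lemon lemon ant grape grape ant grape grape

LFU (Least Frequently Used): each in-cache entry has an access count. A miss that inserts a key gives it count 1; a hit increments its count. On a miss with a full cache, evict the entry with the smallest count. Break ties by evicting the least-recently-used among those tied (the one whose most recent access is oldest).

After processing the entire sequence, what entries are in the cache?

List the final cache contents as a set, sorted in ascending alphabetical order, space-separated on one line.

LFU simulation (capacity=2):
  1. access lime: MISS. Cache: [lime(c=1)]
  2. access lime: HIT, count now 2. Cache: [lime(c=2)]
  3. access lemon: MISS. Cache: [lemon(c=1) lime(c=2)]
  4. access lemon: HIT, count now 2. Cache: [lime(c=2) lemon(c=2)]
  5. access lime: HIT, count now 3. Cache: [lemon(c=2) lime(c=3)]
  6. access lemon: HIT, count now 3. Cache: [lime(c=3) lemon(c=3)]
  7. access lime: HIT, count now 4. Cache: [lemon(c=3) lime(c=4)]
  8. access lime: HIT, count now 5. Cache: [lemon(c=3) lime(c=5)]
  9. access lemon: HIT, count now 4. Cache: [lemon(c=4) lime(c=5)]
  10. access lemon: HIT, count now 5. Cache: [lime(c=5) lemon(c=5)]
  11. access lime: HIT, count now 6. Cache: [lemon(c=5) lime(c=6)]
  12. access lime: HIT, count now 7. Cache: [lemon(c=5) lime(c=7)]
  13. access ant: MISS, evict lemon(c=5). Cache: [ant(c=1) lime(c=7)]
  14. access lime: HIT, count now 8. Cache: [ant(c=1) lime(c=8)]
  15. access lime: HIT, count now 9. Cache: [ant(c=1) lime(c=9)]
  16. access grape: MISS, evict ant(c=1). Cache: [grape(c=1) lime(c=9)]
  17. access lime: HIT, count now 10. Cache: [grape(c=1) lime(c=10)]
  18. access lime: HIT, count now 11. Cache: [grape(c=1) lime(c=11)]
  19. access lime: HIT, count now 12. Cache: [grape(c=1) lime(c=12)]
  20. access ant: MISS, evict grape(c=1). Cache: [ant(c=1) lime(c=12)]
  21. access ant: HIT, count now 2. Cache: [ant(c=2) lime(c=12)]
  22. access lemon: MISS, evict ant(c=2). Cache: [lemon(c=1) lime(c=12)]
  23. access grape: MISS, evict lemon(c=1). Cache: [grape(c=1) lime(c=12)]
  24. access ant: MISS, evict grape(c=1). Cache: [ant(c=1) lime(c=12)]
  25. access ant: HIT, count now 2. Cache: [ant(c=2) lime(c=12)]
  26. access lemon: MISS, evict ant(c=2). Cache: [lemon(c=1) lime(c=12)]
  27. access lemon: HIT, count now 2. Cache: [lemon(c=2) lime(c=12)]
  28. access ant: MISS, evict lemon(c=2). Cache: [ant(c=1) lime(c=12)]
  29. access grape: MISS, evict ant(c=1). Cache: [grape(c=1) lime(c=12)]
  30. access grape: HIT, count now 2. Cache: [grape(c=2) lime(c=12)]
  31. access ant: MISS, evict grape(c=2). Cache: [ant(c=1) lime(c=12)]
  32. access grape: MISS, evict ant(c=1). Cache: [grape(c=1) lime(c=12)]
  33. access grape: HIT, count now 2. Cache: [grape(c=2) lime(c=12)]
Total: 20 hits, 13 misses, 11 evictions

Answer: grape lime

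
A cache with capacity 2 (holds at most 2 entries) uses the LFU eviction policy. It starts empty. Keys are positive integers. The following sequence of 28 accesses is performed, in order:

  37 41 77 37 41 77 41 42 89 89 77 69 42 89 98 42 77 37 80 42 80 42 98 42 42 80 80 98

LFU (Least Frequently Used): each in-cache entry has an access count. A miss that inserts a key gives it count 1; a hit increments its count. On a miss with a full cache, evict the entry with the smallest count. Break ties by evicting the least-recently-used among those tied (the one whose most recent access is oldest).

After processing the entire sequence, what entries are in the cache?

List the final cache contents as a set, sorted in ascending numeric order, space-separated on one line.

LFU simulation (capacity=2):
  1. access 37: MISS. Cache: [37(c=1)]
  2. access 41: MISS. Cache: [37(c=1) 41(c=1)]
  3. access 77: MISS, evict 37(c=1). Cache: [41(c=1) 77(c=1)]
  4. access 37: MISS, evict 41(c=1). Cache: [77(c=1) 37(c=1)]
  5. access 41: MISS, evict 77(c=1). Cache: [37(c=1) 41(c=1)]
  6. access 77: MISS, evict 37(c=1). Cache: [41(c=1) 77(c=1)]
  7. access 41: HIT, count now 2. Cache: [77(c=1) 41(c=2)]
  8. access 42: MISS, evict 77(c=1). Cache: [42(c=1) 41(c=2)]
  9. access 89: MISS, evict 42(c=1). Cache: [89(c=1) 41(c=2)]
  10. access 89: HIT, count now 2. Cache: [41(c=2) 89(c=2)]
  11. access 77: MISS, evict 41(c=2). Cache: [77(c=1) 89(c=2)]
  12. access 69: MISS, evict 77(c=1). Cache: [69(c=1) 89(c=2)]
  13. access 42: MISS, evict 69(c=1). Cache: [42(c=1) 89(c=2)]
  14. access 89: HIT, count now 3. Cache: [42(c=1) 89(c=3)]
  15. access 98: MISS, evict 42(c=1). Cache: [98(c=1) 89(c=3)]
  16. access 42: MISS, evict 98(c=1). Cache: [42(c=1) 89(c=3)]
  17. access 77: MISS, evict 42(c=1). Cache: [77(c=1) 89(c=3)]
  18. access 37: MISS, evict 77(c=1). Cache: [37(c=1) 89(c=3)]
  19. access 80: MISS, evict 37(c=1). Cache: [80(c=1) 89(c=3)]
  20. access 42: MISS, evict 80(c=1). Cache: [42(c=1) 89(c=3)]
  21. access 80: MISS, evict 42(c=1). Cache: [80(c=1) 89(c=3)]
  22. access 42: MISS, evict 80(c=1). Cache: [42(c=1) 89(c=3)]
  23. access 98: MISS, evict 42(c=1). Cache: [98(c=1) 89(c=3)]
  24. access 42: MISS, evict 98(c=1). Cache: [42(c=1) 89(c=3)]
  25. access 42: HIT, count now 2. Cache: [42(c=2) 89(c=3)]
  26. access 80: MISS, evict 42(c=2). Cache: [80(c=1) 89(c=3)]
  27. access 80: HIT, count now 2. Cache: [80(c=2) 89(c=3)]
  28. access 98: MISS, evict 80(c=2). Cache: [98(c=1) 89(c=3)]
Total: 5 hits, 23 misses, 21 evictions

Answer: 89 98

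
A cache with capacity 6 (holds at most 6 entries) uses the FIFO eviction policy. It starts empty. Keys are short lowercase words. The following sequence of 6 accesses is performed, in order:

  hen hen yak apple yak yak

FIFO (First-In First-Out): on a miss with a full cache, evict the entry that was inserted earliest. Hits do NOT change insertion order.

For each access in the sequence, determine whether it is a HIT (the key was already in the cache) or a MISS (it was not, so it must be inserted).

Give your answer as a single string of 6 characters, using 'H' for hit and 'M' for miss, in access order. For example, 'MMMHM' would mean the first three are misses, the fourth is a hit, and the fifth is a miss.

FIFO simulation (capacity=6):
  1. access hen: MISS. Cache (old->new): [hen]
  2. access hen: HIT. Cache (old->new): [hen]
  3. access yak: MISS. Cache (old->new): [hen yak]
  4. access apple: MISS. Cache (old->new): [hen yak apple]
  5. access yak: HIT. Cache (old->new): [hen yak apple]
  6. access yak: HIT. Cache (old->new): [hen yak apple]
Total: 3 hits, 3 misses, 0 evictions

Answer: MHMMHH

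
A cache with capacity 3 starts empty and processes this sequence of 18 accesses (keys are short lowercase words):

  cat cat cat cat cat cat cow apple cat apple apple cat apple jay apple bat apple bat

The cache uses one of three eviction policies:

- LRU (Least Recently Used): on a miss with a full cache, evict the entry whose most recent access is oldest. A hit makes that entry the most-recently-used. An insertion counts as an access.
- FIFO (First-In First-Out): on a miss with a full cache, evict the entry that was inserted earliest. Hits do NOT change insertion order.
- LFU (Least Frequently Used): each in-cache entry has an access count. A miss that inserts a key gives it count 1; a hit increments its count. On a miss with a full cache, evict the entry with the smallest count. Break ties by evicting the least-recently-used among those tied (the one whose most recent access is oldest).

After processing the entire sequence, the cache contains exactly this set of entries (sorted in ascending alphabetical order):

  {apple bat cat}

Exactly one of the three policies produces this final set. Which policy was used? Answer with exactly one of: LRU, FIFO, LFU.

Simulating under each policy and comparing final sets:
  LRU: final set = {apple bat jay} -> differs
  FIFO: final set = {apple bat jay} -> differs
  LFU: final set = {apple bat cat} -> MATCHES target
Only LFU produces the target set.

Answer: LFU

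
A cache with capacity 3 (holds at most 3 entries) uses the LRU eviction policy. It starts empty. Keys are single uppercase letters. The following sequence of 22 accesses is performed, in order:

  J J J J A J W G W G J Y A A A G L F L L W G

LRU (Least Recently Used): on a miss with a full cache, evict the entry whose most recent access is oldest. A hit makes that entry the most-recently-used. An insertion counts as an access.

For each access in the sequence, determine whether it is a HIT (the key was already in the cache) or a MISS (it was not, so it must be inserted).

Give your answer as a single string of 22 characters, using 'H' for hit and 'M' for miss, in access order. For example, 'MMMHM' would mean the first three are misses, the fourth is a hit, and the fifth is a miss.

Answer: MHHHMHMMHHHMMHHMMMHHMM

Derivation:
LRU simulation (capacity=3):
  1. access J: MISS. Cache (LRU->MRU): [J]
  2. access J: HIT. Cache (LRU->MRU): [J]
  3. access J: HIT. Cache (LRU->MRU): [J]
  4. access J: HIT. Cache (LRU->MRU): [J]
  5. access A: MISS. Cache (LRU->MRU): [J A]
  6. access J: HIT. Cache (LRU->MRU): [A J]
  7. access W: MISS. Cache (LRU->MRU): [A J W]
  8. access G: MISS, evict A. Cache (LRU->MRU): [J W G]
  9. access W: HIT. Cache (LRU->MRU): [J G W]
  10. access G: HIT. Cache (LRU->MRU): [J W G]
  11. access J: HIT. Cache (LRU->MRU): [W G J]
  12. access Y: MISS, evict W. Cache (LRU->MRU): [G J Y]
  13. access A: MISS, evict G. Cache (LRU->MRU): [J Y A]
  14. access A: HIT. Cache (LRU->MRU): [J Y A]
  15. access A: HIT. Cache (LRU->MRU): [J Y A]
  16. access G: MISS, evict J. Cache (LRU->MRU): [Y A G]
  17. access L: MISS, evict Y. Cache (LRU->MRU): [A G L]
  18. access F: MISS, evict A. Cache (LRU->MRU): [G L F]
  19. access L: HIT. Cache (LRU->MRU): [G F L]
  20. access L: HIT. Cache (LRU->MRU): [G F L]
  21. access W: MISS, evict G. Cache (LRU->MRU): [F L W]
  22. access G: MISS, evict F. Cache (LRU->MRU): [L W G]
Total: 11 hits, 11 misses, 8 evictions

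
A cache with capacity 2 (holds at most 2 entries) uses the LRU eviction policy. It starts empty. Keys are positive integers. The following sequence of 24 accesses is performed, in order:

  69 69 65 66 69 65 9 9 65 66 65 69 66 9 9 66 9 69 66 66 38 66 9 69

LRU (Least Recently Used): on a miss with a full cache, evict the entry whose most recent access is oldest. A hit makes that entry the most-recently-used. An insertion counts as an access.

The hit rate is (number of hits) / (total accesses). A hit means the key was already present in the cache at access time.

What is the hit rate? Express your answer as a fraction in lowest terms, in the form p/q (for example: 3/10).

LRU simulation (capacity=2):
  1. access 69: MISS. Cache (LRU->MRU): [69]
  2. access 69: HIT. Cache (LRU->MRU): [69]
  3. access 65: MISS. Cache (LRU->MRU): [69 65]
  4. access 66: MISS, evict 69. Cache (LRU->MRU): [65 66]
  5. access 69: MISS, evict 65. Cache (LRU->MRU): [66 69]
  6. access 65: MISS, evict 66. Cache (LRU->MRU): [69 65]
  7. access 9: MISS, evict 69. Cache (LRU->MRU): [65 9]
  8. access 9: HIT. Cache (LRU->MRU): [65 9]
  9. access 65: HIT. Cache (LRU->MRU): [9 65]
  10. access 66: MISS, evict 9. Cache (LRU->MRU): [65 66]
  11. access 65: HIT. Cache (LRU->MRU): [66 65]
  12. access 69: MISS, evict 66. Cache (LRU->MRU): [65 69]
  13. access 66: MISS, evict 65. Cache (LRU->MRU): [69 66]
  14. access 9: MISS, evict 69. Cache (LRU->MRU): [66 9]
  15. access 9: HIT. Cache (LRU->MRU): [66 9]
  16. access 66: HIT. Cache (LRU->MRU): [9 66]
  17. access 9: HIT. Cache (LRU->MRU): [66 9]
  18. access 69: MISS, evict 66. Cache (LRU->MRU): [9 69]
  19. access 66: MISS, evict 9. Cache (LRU->MRU): [69 66]
  20. access 66: HIT. Cache (LRU->MRU): [69 66]
  21. access 38: MISS, evict 69. Cache (LRU->MRU): [66 38]
  22. access 66: HIT. Cache (LRU->MRU): [38 66]
  23. access 9: MISS, evict 38. Cache (LRU->MRU): [66 9]
  24. access 69: MISS, evict 66. Cache (LRU->MRU): [9 69]
Total: 9 hits, 15 misses, 13 evictions

Hit rate = 9/24 = 3/8

Answer: 3/8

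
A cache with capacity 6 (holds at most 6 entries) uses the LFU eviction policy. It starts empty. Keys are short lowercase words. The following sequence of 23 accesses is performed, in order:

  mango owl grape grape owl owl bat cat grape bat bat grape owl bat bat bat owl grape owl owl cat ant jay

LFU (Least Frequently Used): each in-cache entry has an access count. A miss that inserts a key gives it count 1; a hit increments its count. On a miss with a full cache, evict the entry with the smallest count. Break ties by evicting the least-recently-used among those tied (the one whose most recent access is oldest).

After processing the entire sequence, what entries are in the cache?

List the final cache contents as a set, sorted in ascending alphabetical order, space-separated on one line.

Answer: ant bat cat grape jay owl

Derivation:
LFU simulation (capacity=6):
  1. access mango: MISS. Cache: [mango(c=1)]
  2. access owl: MISS. Cache: [mango(c=1) owl(c=1)]
  3. access grape: MISS. Cache: [mango(c=1) owl(c=1) grape(c=1)]
  4. access grape: HIT, count now 2. Cache: [mango(c=1) owl(c=1) grape(c=2)]
  5. access owl: HIT, count now 2. Cache: [mango(c=1) grape(c=2) owl(c=2)]
  6. access owl: HIT, count now 3. Cache: [mango(c=1) grape(c=2) owl(c=3)]
  7. access bat: MISS. Cache: [mango(c=1) bat(c=1) grape(c=2) owl(c=3)]
  8. access cat: MISS. Cache: [mango(c=1) bat(c=1) cat(c=1) grape(c=2) owl(c=3)]
  9. access grape: HIT, count now 3. Cache: [mango(c=1) bat(c=1) cat(c=1) owl(c=3) grape(c=3)]
  10. access bat: HIT, count now 2. Cache: [mango(c=1) cat(c=1) bat(c=2) owl(c=3) grape(c=3)]
  11. access bat: HIT, count now 3. Cache: [mango(c=1) cat(c=1) owl(c=3) grape(c=3) bat(c=3)]
  12. access grape: HIT, count now 4. Cache: [mango(c=1) cat(c=1) owl(c=3) bat(c=3) grape(c=4)]
  13. access owl: HIT, count now 4. Cache: [mango(c=1) cat(c=1) bat(c=3) grape(c=4) owl(c=4)]
  14. access bat: HIT, count now 4. Cache: [mango(c=1) cat(c=1) grape(c=4) owl(c=4) bat(c=4)]
  15. access bat: HIT, count now 5. Cache: [mango(c=1) cat(c=1) grape(c=4) owl(c=4) bat(c=5)]
  16. access bat: HIT, count now 6. Cache: [mango(c=1) cat(c=1) grape(c=4) owl(c=4) bat(c=6)]
  17. access owl: HIT, count now 5. Cache: [mango(c=1) cat(c=1) grape(c=4) owl(c=5) bat(c=6)]
  18. access grape: HIT, count now 5. Cache: [mango(c=1) cat(c=1) owl(c=5) grape(c=5) bat(c=6)]
  19. access owl: HIT, count now 6. Cache: [mango(c=1) cat(c=1) grape(c=5) bat(c=6) owl(c=6)]
  20. access owl: HIT, count now 7. Cache: [mango(c=1) cat(c=1) grape(c=5) bat(c=6) owl(c=7)]
  21. access cat: HIT, count now 2. Cache: [mango(c=1) cat(c=2) grape(c=5) bat(c=6) owl(c=7)]
  22. access ant: MISS. Cache: [mango(c=1) ant(c=1) cat(c=2) grape(c=5) bat(c=6) owl(c=7)]
  23. access jay: MISS, evict mango(c=1). Cache: [ant(c=1) jay(c=1) cat(c=2) grape(c=5) bat(c=6) owl(c=7)]
Total: 16 hits, 7 misses, 1 evictions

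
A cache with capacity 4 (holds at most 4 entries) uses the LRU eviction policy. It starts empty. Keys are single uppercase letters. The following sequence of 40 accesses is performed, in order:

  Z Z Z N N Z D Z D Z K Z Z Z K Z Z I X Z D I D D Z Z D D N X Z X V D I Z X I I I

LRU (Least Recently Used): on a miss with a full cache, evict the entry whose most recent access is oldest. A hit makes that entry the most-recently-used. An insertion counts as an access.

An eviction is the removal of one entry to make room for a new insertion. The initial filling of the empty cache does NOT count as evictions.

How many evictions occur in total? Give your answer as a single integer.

Answer: 10

Derivation:
LRU simulation (capacity=4):
  1. access Z: MISS. Cache (LRU->MRU): [Z]
  2. access Z: HIT. Cache (LRU->MRU): [Z]
  3. access Z: HIT. Cache (LRU->MRU): [Z]
  4. access N: MISS. Cache (LRU->MRU): [Z N]
  5. access N: HIT. Cache (LRU->MRU): [Z N]
  6. access Z: HIT. Cache (LRU->MRU): [N Z]
  7. access D: MISS. Cache (LRU->MRU): [N Z D]
  8. access Z: HIT. Cache (LRU->MRU): [N D Z]
  9. access D: HIT. Cache (LRU->MRU): [N Z D]
  10. access Z: HIT. Cache (LRU->MRU): [N D Z]
  11. access K: MISS. Cache (LRU->MRU): [N D Z K]
  12. access Z: HIT. Cache (LRU->MRU): [N D K Z]
  13. access Z: HIT. Cache (LRU->MRU): [N D K Z]
  14. access Z: HIT. Cache (LRU->MRU): [N D K Z]
  15. access K: HIT. Cache (LRU->MRU): [N D Z K]
  16. access Z: HIT. Cache (LRU->MRU): [N D K Z]
  17. access Z: HIT. Cache (LRU->MRU): [N D K Z]
  18. access I: MISS, evict N. Cache (LRU->MRU): [D K Z I]
  19. access X: MISS, evict D. Cache (LRU->MRU): [K Z I X]
  20. access Z: HIT. Cache (LRU->MRU): [K I X Z]
  21. access D: MISS, evict K. Cache (LRU->MRU): [I X Z D]
  22. access I: HIT. Cache (LRU->MRU): [X Z D I]
  23. access D: HIT. Cache (LRU->MRU): [X Z I D]
  24. access D: HIT. Cache (LRU->MRU): [X Z I D]
  25. access Z: HIT. Cache (LRU->MRU): [X I D Z]
  26. access Z: HIT. Cache (LRU->MRU): [X I D Z]
  27. access D: HIT. Cache (LRU->MRU): [X I Z D]
  28. access D: HIT. Cache (LRU->MRU): [X I Z D]
  29. access N: MISS, evict X. Cache (LRU->MRU): [I Z D N]
  30. access X: MISS, evict I. Cache (LRU->MRU): [Z D N X]
  31. access Z: HIT. Cache (LRU->MRU): [D N X Z]
  32. access X: HIT. Cache (LRU->MRU): [D N Z X]
  33. access V: MISS, evict D. Cache (LRU->MRU): [N Z X V]
  34. access D: MISS, evict N. Cache (LRU->MRU): [Z X V D]
  35. access I: MISS, evict Z. Cache (LRU->MRU): [X V D I]
  36. access Z: MISS, evict X. Cache (LRU->MRU): [V D I Z]
  37. access X: MISS, evict V. Cache (LRU->MRU): [D I Z X]
  38. access I: HIT. Cache (LRU->MRU): [D Z X I]
  39. access I: HIT. Cache (LRU->MRU): [D Z X I]
  40. access I: HIT. Cache (LRU->MRU): [D Z X I]
Total: 26 hits, 14 misses, 10 evictions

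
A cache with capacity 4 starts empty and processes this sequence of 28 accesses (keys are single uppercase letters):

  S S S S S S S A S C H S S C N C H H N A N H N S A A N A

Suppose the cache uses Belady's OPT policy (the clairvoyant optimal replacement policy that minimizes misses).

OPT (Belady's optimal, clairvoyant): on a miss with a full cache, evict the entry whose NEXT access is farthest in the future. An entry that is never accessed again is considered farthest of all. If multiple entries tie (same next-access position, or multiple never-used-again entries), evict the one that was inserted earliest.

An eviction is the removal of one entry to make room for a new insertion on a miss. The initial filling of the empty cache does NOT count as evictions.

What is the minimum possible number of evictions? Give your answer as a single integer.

Answer: 2

Derivation:
OPT (Belady) simulation (capacity=4):
  1. access S: MISS. Cache: [S]
  2. access S: HIT. Next use of S: step 3. Cache: [S]
  3. access S: HIT. Next use of S: step 4. Cache: [S]
  4. access S: HIT. Next use of S: step 5. Cache: [S]
  5. access S: HIT. Next use of S: step 6. Cache: [S]
  6. access S: HIT. Next use of S: step 7. Cache: [S]
  7. access S: HIT. Next use of S: step 9. Cache: [S]
  8. access A: MISS. Cache: [S A]
  9. access S: HIT. Next use of S: step 12. Cache: [S A]
  10. access C: MISS. Cache: [S A C]
  11. access H: MISS. Cache: [S A C H]
  12. access S: HIT. Next use of S: step 13. Cache: [S A C H]
  13. access S: HIT. Next use of S: step 24. Cache: [S A C H]
  14. access C: HIT. Next use of C: step 16. Cache: [S A C H]
  15. access N: MISS, evict S (next use: step 24). Cache: [A C H N]
  16. access C: HIT. Next use of C: never. Cache: [A C H N]
  17. access H: HIT. Next use of H: step 18. Cache: [A C H N]
  18. access H: HIT. Next use of H: step 22. Cache: [A C H N]
  19. access N: HIT. Next use of N: step 21. Cache: [A C H N]
  20. access A: HIT. Next use of A: step 25. Cache: [A C H N]
  21. access N: HIT. Next use of N: step 23. Cache: [A C H N]
  22. access H: HIT. Next use of H: never. Cache: [A C H N]
  23. access N: HIT. Next use of N: step 27. Cache: [A C H N]
  24. access S: MISS, evict C (next use: never). Cache: [A H N S]
  25. access A: HIT. Next use of A: step 26. Cache: [A H N S]
  26. access A: HIT. Next use of A: step 28. Cache: [A H N S]
  27. access N: HIT. Next use of N: never. Cache: [A H N S]
  28. access A: HIT. Next use of A: never. Cache: [A H N S]
Total: 22 hits, 6 misses, 2 evictions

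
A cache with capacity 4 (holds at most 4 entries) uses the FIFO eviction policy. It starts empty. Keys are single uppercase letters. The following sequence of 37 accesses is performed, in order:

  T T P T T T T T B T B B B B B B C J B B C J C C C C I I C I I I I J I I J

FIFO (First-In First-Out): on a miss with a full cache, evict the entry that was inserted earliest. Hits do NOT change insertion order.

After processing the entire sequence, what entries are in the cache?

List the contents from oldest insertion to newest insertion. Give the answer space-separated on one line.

Answer: B C J I

Derivation:
FIFO simulation (capacity=4):
  1. access T: MISS. Cache (old->new): [T]
  2. access T: HIT. Cache (old->new): [T]
  3. access P: MISS. Cache (old->new): [T P]
  4. access T: HIT. Cache (old->new): [T P]
  5. access T: HIT. Cache (old->new): [T P]
  6. access T: HIT. Cache (old->new): [T P]
  7. access T: HIT. Cache (old->new): [T P]
  8. access T: HIT. Cache (old->new): [T P]
  9. access B: MISS. Cache (old->new): [T P B]
  10. access T: HIT. Cache (old->new): [T P B]
  11. access B: HIT. Cache (old->new): [T P B]
  12. access B: HIT. Cache (old->new): [T P B]
  13. access B: HIT. Cache (old->new): [T P B]
  14. access B: HIT. Cache (old->new): [T P B]
  15. access B: HIT. Cache (old->new): [T P B]
  16. access B: HIT. Cache (old->new): [T P B]
  17. access C: MISS. Cache (old->new): [T P B C]
  18. access J: MISS, evict T. Cache (old->new): [P B C J]
  19. access B: HIT. Cache (old->new): [P B C J]
  20. access B: HIT. Cache (old->new): [P B C J]
  21. access C: HIT. Cache (old->new): [P B C J]
  22. access J: HIT. Cache (old->new): [P B C J]
  23. access C: HIT. Cache (old->new): [P B C J]
  24. access C: HIT. Cache (old->new): [P B C J]
  25. access C: HIT. Cache (old->new): [P B C J]
  26. access C: HIT. Cache (old->new): [P B C J]
  27. access I: MISS, evict P. Cache (old->new): [B C J I]
  28. access I: HIT. Cache (old->new): [B C J I]
  29. access C: HIT. Cache (old->new): [B C J I]
  30. access I: HIT. Cache (old->new): [B C J I]
  31. access I: HIT. Cache (old->new): [B C J I]
  32. access I: HIT. Cache (old->new): [B C J I]
  33. access I: HIT. Cache (old->new): [B C J I]
  34. access J: HIT. Cache (old->new): [B C J I]
  35. access I: HIT. Cache (old->new): [B C J I]
  36. access I: HIT. Cache (old->new): [B C J I]
  37. access J: HIT. Cache (old->new): [B C J I]
Total: 31 hits, 6 misses, 2 evictions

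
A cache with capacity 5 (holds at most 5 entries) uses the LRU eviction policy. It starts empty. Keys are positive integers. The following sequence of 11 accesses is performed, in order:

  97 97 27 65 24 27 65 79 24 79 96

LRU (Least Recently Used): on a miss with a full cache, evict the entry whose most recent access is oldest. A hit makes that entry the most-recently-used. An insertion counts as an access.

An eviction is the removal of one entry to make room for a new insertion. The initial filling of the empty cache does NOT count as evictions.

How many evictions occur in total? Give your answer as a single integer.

LRU simulation (capacity=5):
  1. access 97: MISS. Cache (LRU->MRU): [97]
  2. access 97: HIT. Cache (LRU->MRU): [97]
  3. access 27: MISS. Cache (LRU->MRU): [97 27]
  4. access 65: MISS. Cache (LRU->MRU): [97 27 65]
  5. access 24: MISS. Cache (LRU->MRU): [97 27 65 24]
  6. access 27: HIT. Cache (LRU->MRU): [97 65 24 27]
  7. access 65: HIT. Cache (LRU->MRU): [97 24 27 65]
  8. access 79: MISS. Cache (LRU->MRU): [97 24 27 65 79]
  9. access 24: HIT. Cache (LRU->MRU): [97 27 65 79 24]
  10. access 79: HIT. Cache (LRU->MRU): [97 27 65 24 79]
  11. access 96: MISS, evict 97. Cache (LRU->MRU): [27 65 24 79 96]
Total: 5 hits, 6 misses, 1 evictions

Answer: 1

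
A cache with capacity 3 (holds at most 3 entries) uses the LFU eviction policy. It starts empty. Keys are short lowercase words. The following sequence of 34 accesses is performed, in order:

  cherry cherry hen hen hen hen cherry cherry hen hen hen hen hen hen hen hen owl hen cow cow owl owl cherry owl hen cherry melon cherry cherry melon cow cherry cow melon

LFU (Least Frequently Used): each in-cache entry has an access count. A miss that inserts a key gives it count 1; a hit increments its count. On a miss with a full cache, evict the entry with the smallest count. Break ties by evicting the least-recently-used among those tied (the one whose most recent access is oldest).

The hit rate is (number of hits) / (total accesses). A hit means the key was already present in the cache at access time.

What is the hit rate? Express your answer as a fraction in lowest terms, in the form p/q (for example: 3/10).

LFU simulation (capacity=3):
  1. access cherry: MISS. Cache: [cherry(c=1)]
  2. access cherry: HIT, count now 2. Cache: [cherry(c=2)]
  3. access hen: MISS. Cache: [hen(c=1) cherry(c=2)]
  4. access hen: HIT, count now 2. Cache: [cherry(c=2) hen(c=2)]
  5. access hen: HIT, count now 3. Cache: [cherry(c=2) hen(c=3)]
  6. access hen: HIT, count now 4. Cache: [cherry(c=2) hen(c=4)]
  7. access cherry: HIT, count now 3. Cache: [cherry(c=3) hen(c=4)]
  8. access cherry: HIT, count now 4. Cache: [hen(c=4) cherry(c=4)]
  9. access hen: HIT, count now 5. Cache: [cherry(c=4) hen(c=5)]
  10. access hen: HIT, count now 6. Cache: [cherry(c=4) hen(c=6)]
  11. access hen: HIT, count now 7. Cache: [cherry(c=4) hen(c=7)]
  12. access hen: HIT, count now 8. Cache: [cherry(c=4) hen(c=8)]
  13. access hen: HIT, count now 9. Cache: [cherry(c=4) hen(c=9)]
  14. access hen: HIT, count now 10. Cache: [cherry(c=4) hen(c=10)]
  15. access hen: HIT, count now 11. Cache: [cherry(c=4) hen(c=11)]
  16. access hen: HIT, count now 12. Cache: [cherry(c=4) hen(c=12)]
  17. access owl: MISS. Cache: [owl(c=1) cherry(c=4) hen(c=12)]
  18. access hen: HIT, count now 13. Cache: [owl(c=1) cherry(c=4) hen(c=13)]
  19. access cow: MISS, evict owl(c=1). Cache: [cow(c=1) cherry(c=4) hen(c=13)]
  20. access cow: HIT, count now 2. Cache: [cow(c=2) cherry(c=4) hen(c=13)]
  21. access owl: MISS, evict cow(c=2). Cache: [owl(c=1) cherry(c=4) hen(c=13)]
  22. access owl: HIT, count now 2. Cache: [owl(c=2) cherry(c=4) hen(c=13)]
  23. access cherry: HIT, count now 5. Cache: [owl(c=2) cherry(c=5) hen(c=13)]
  24. access owl: HIT, count now 3. Cache: [owl(c=3) cherry(c=5) hen(c=13)]
  25. access hen: HIT, count now 14. Cache: [owl(c=3) cherry(c=5) hen(c=14)]
  26. access cherry: HIT, count now 6. Cache: [owl(c=3) cherry(c=6) hen(c=14)]
  27. access melon: MISS, evict owl(c=3). Cache: [melon(c=1) cherry(c=6) hen(c=14)]
  28. access cherry: HIT, count now 7. Cache: [melon(c=1) cherry(c=7) hen(c=14)]
  29. access cherry: HIT, count now 8. Cache: [melon(c=1) cherry(c=8) hen(c=14)]
  30. access melon: HIT, count now 2. Cache: [melon(c=2) cherry(c=8) hen(c=14)]
  31. access cow: MISS, evict melon(c=2). Cache: [cow(c=1) cherry(c=8) hen(c=14)]
  32. access cherry: HIT, count now 9. Cache: [cow(c=1) cherry(c=9) hen(c=14)]
  33. access cow: HIT, count now 2. Cache: [cow(c=2) cherry(c=9) hen(c=14)]
  34. access melon: MISS, evict cow(c=2). Cache: [melon(c=1) cherry(c=9) hen(c=14)]
Total: 26 hits, 8 misses, 5 evictions

Hit rate = 26/34 = 13/17

Answer: 13/17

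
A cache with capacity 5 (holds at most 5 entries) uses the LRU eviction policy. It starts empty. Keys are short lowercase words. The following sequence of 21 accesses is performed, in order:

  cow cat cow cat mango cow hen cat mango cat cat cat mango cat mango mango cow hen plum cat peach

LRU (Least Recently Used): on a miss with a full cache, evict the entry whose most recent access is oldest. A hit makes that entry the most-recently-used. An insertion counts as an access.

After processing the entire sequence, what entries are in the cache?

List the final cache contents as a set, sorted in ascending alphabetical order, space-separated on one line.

Answer: cat cow hen peach plum

Derivation:
LRU simulation (capacity=5):
  1. access cow: MISS. Cache (LRU->MRU): [cow]
  2. access cat: MISS. Cache (LRU->MRU): [cow cat]
  3. access cow: HIT. Cache (LRU->MRU): [cat cow]
  4. access cat: HIT. Cache (LRU->MRU): [cow cat]
  5. access mango: MISS. Cache (LRU->MRU): [cow cat mango]
  6. access cow: HIT. Cache (LRU->MRU): [cat mango cow]
  7. access hen: MISS. Cache (LRU->MRU): [cat mango cow hen]
  8. access cat: HIT. Cache (LRU->MRU): [mango cow hen cat]
  9. access mango: HIT. Cache (LRU->MRU): [cow hen cat mango]
  10. access cat: HIT. Cache (LRU->MRU): [cow hen mango cat]
  11. access cat: HIT. Cache (LRU->MRU): [cow hen mango cat]
  12. access cat: HIT. Cache (LRU->MRU): [cow hen mango cat]
  13. access mango: HIT. Cache (LRU->MRU): [cow hen cat mango]
  14. access cat: HIT. Cache (LRU->MRU): [cow hen mango cat]
  15. access mango: HIT. Cache (LRU->MRU): [cow hen cat mango]
  16. access mango: HIT. Cache (LRU->MRU): [cow hen cat mango]
  17. access cow: HIT. Cache (LRU->MRU): [hen cat mango cow]
  18. access hen: HIT. Cache (LRU->MRU): [cat mango cow hen]
  19. access plum: MISS. Cache (LRU->MRU): [cat mango cow hen plum]
  20. access cat: HIT. Cache (LRU->MRU): [mango cow hen plum cat]
  21. access peach: MISS, evict mango. Cache (LRU->MRU): [cow hen plum cat peach]
Total: 15 hits, 6 misses, 1 evictions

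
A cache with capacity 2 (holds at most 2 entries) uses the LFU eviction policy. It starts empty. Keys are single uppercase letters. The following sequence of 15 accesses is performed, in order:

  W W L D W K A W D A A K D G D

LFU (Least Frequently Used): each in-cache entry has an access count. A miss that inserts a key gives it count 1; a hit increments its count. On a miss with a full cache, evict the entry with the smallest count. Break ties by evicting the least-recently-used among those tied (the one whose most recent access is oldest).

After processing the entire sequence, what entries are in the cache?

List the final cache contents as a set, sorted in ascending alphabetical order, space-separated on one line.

LFU simulation (capacity=2):
  1. access W: MISS. Cache: [W(c=1)]
  2. access W: HIT, count now 2. Cache: [W(c=2)]
  3. access L: MISS. Cache: [L(c=1) W(c=2)]
  4. access D: MISS, evict L(c=1). Cache: [D(c=1) W(c=2)]
  5. access W: HIT, count now 3. Cache: [D(c=1) W(c=3)]
  6. access K: MISS, evict D(c=1). Cache: [K(c=1) W(c=3)]
  7. access A: MISS, evict K(c=1). Cache: [A(c=1) W(c=3)]
  8. access W: HIT, count now 4. Cache: [A(c=1) W(c=4)]
  9. access D: MISS, evict A(c=1). Cache: [D(c=1) W(c=4)]
  10. access A: MISS, evict D(c=1). Cache: [A(c=1) W(c=4)]
  11. access A: HIT, count now 2. Cache: [A(c=2) W(c=4)]
  12. access K: MISS, evict A(c=2). Cache: [K(c=1) W(c=4)]
  13. access D: MISS, evict K(c=1). Cache: [D(c=1) W(c=4)]
  14. access G: MISS, evict D(c=1). Cache: [G(c=1) W(c=4)]
  15. access D: MISS, evict G(c=1). Cache: [D(c=1) W(c=4)]
Total: 4 hits, 11 misses, 9 evictions

Answer: D W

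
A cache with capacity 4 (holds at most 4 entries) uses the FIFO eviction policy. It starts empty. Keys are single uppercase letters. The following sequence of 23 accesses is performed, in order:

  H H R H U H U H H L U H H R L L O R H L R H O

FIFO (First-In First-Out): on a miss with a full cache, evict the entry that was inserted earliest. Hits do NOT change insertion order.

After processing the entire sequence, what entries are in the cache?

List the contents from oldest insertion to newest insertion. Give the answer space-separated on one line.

Answer: L O H R

Derivation:
FIFO simulation (capacity=4):
  1. access H: MISS. Cache (old->new): [H]
  2. access H: HIT. Cache (old->new): [H]
  3. access R: MISS. Cache (old->new): [H R]
  4. access H: HIT. Cache (old->new): [H R]
  5. access U: MISS. Cache (old->new): [H R U]
  6. access H: HIT. Cache (old->new): [H R U]
  7. access U: HIT. Cache (old->new): [H R U]
  8. access H: HIT. Cache (old->new): [H R U]
  9. access H: HIT. Cache (old->new): [H R U]
  10. access L: MISS. Cache (old->new): [H R U L]
  11. access U: HIT. Cache (old->new): [H R U L]
  12. access H: HIT. Cache (old->new): [H R U L]
  13. access H: HIT. Cache (old->new): [H R U L]
  14. access R: HIT. Cache (old->new): [H R U L]
  15. access L: HIT. Cache (old->new): [H R U L]
  16. access L: HIT. Cache (old->new): [H R U L]
  17. access O: MISS, evict H. Cache (old->new): [R U L O]
  18. access R: HIT. Cache (old->new): [R U L O]
  19. access H: MISS, evict R. Cache (old->new): [U L O H]
  20. access L: HIT. Cache (old->new): [U L O H]
  21. access R: MISS, evict U. Cache (old->new): [L O H R]
  22. access H: HIT. Cache (old->new): [L O H R]
  23. access O: HIT. Cache (old->new): [L O H R]
Total: 16 hits, 7 misses, 3 evictions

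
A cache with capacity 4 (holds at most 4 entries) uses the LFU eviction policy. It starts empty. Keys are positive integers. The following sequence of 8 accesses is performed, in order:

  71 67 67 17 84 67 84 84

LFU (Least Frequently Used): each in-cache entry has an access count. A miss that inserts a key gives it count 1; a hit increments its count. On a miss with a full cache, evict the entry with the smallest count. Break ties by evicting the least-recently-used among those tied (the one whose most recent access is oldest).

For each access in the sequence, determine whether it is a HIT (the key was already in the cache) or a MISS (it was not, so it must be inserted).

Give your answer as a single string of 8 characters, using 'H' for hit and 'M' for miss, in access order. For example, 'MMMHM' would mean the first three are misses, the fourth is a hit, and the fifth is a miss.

Answer: MMHMMHHH

Derivation:
LFU simulation (capacity=4):
  1. access 71: MISS. Cache: [71(c=1)]
  2. access 67: MISS. Cache: [71(c=1) 67(c=1)]
  3. access 67: HIT, count now 2. Cache: [71(c=1) 67(c=2)]
  4. access 17: MISS. Cache: [71(c=1) 17(c=1) 67(c=2)]
  5. access 84: MISS. Cache: [71(c=1) 17(c=1) 84(c=1) 67(c=2)]
  6. access 67: HIT, count now 3. Cache: [71(c=1) 17(c=1) 84(c=1) 67(c=3)]
  7. access 84: HIT, count now 2. Cache: [71(c=1) 17(c=1) 84(c=2) 67(c=3)]
  8. access 84: HIT, count now 3. Cache: [71(c=1) 17(c=1) 67(c=3) 84(c=3)]
Total: 4 hits, 4 misses, 0 evictions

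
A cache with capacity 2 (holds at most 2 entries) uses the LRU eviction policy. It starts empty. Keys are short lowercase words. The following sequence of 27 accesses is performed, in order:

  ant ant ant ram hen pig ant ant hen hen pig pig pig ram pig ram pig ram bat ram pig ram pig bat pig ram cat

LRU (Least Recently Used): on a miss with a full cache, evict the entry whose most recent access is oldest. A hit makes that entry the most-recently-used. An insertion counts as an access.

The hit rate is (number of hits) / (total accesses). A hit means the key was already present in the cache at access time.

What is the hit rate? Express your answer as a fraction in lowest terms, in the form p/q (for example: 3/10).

Answer: 14/27

Derivation:
LRU simulation (capacity=2):
  1. access ant: MISS. Cache (LRU->MRU): [ant]
  2. access ant: HIT. Cache (LRU->MRU): [ant]
  3. access ant: HIT. Cache (LRU->MRU): [ant]
  4. access ram: MISS. Cache (LRU->MRU): [ant ram]
  5. access hen: MISS, evict ant. Cache (LRU->MRU): [ram hen]
  6. access pig: MISS, evict ram. Cache (LRU->MRU): [hen pig]
  7. access ant: MISS, evict hen. Cache (LRU->MRU): [pig ant]
  8. access ant: HIT. Cache (LRU->MRU): [pig ant]
  9. access hen: MISS, evict pig. Cache (LRU->MRU): [ant hen]
  10. access hen: HIT. Cache (LRU->MRU): [ant hen]
  11. access pig: MISS, evict ant. Cache (LRU->MRU): [hen pig]
  12. access pig: HIT. Cache (LRU->MRU): [hen pig]
  13. access pig: HIT. Cache (LRU->MRU): [hen pig]
  14. access ram: MISS, evict hen. Cache (LRU->MRU): [pig ram]
  15. access pig: HIT. Cache (LRU->MRU): [ram pig]
  16. access ram: HIT. Cache (LRU->MRU): [pig ram]
  17. access pig: HIT. Cache (LRU->MRU): [ram pig]
  18. access ram: HIT. Cache (LRU->MRU): [pig ram]
  19. access bat: MISS, evict pig. Cache (LRU->MRU): [ram bat]
  20. access ram: HIT. Cache (LRU->MRU): [bat ram]
  21. access pig: MISS, evict bat. Cache (LRU->MRU): [ram pig]
  22. access ram: HIT. Cache (LRU->MRU): [pig ram]
  23. access pig: HIT. Cache (LRU->MRU): [ram pig]
  24. access bat: MISS, evict ram. Cache (LRU->MRU): [pig bat]
  25. access pig: HIT. Cache (LRU->MRU): [bat pig]
  26. access ram: MISS, evict bat. Cache (LRU->MRU): [pig ram]
  27. access cat: MISS, evict pig. Cache (LRU->MRU): [ram cat]
Total: 14 hits, 13 misses, 11 evictions

Hit rate = 14/27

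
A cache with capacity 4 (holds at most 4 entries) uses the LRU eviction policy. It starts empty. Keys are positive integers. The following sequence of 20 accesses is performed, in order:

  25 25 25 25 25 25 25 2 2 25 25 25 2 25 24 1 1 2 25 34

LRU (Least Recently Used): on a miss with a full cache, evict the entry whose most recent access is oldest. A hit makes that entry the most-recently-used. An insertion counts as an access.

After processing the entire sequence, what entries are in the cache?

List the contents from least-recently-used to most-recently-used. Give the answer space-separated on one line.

Answer: 1 2 25 34

Derivation:
LRU simulation (capacity=4):
  1. access 25: MISS. Cache (LRU->MRU): [25]
  2. access 25: HIT. Cache (LRU->MRU): [25]
  3. access 25: HIT. Cache (LRU->MRU): [25]
  4. access 25: HIT. Cache (LRU->MRU): [25]
  5. access 25: HIT. Cache (LRU->MRU): [25]
  6. access 25: HIT. Cache (LRU->MRU): [25]
  7. access 25: HIT. Cache (LRU->MRU): [25]
  8. access 2: MISS. Cache (LRU->MRU): [25 2]
  9. access 2: HIT. Cache (LRU->MRU): [25 2]
  10. access 25: HIT. Cache (LRU->MRU): [2 25]
  11. access 25: HIT. Cache (LRU->MRU): [2 25]
  12. access 25: HIT. Cache (LRU->MRU): [2 25]
  13. access 2: HIT. Cache (LRU->MRU): [25 2]
  14. access 25: HIT. Cache (LRU->MRU): [2 25]
  15. access 24: MISS. Cache (LRU->MRU): [2 25 24]
  16. access 1: MISS. Cache (LRU->MRU): [2 25 24 1]
  17. access 1: HIT. Cache (LRU->MRU): [2 25 24 1]
  18. access 2: HIT. Cache (LRU->MRU): [25 24 1 2]
  19. access 25: HIT. Cache (LRU->MRU): [24 1 2 25]
  20. access 34: MISS, evict 24. Cache (LRU->MRU): [1 2 25 34]
Total: 15 hits, 5 misses, 1 evictions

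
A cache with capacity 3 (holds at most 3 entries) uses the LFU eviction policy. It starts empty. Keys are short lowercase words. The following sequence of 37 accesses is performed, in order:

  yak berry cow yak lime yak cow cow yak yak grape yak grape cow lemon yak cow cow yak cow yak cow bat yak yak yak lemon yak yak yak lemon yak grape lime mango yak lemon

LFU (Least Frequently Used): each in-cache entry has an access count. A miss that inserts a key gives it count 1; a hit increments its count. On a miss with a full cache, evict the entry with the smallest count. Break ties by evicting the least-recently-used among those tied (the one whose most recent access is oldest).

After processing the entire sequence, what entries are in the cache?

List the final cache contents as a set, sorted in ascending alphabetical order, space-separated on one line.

LFU simulation (capacity=3):
  1. access yak: MISS. Cache: [yak(c=1)]
  2. access berry: MISS. Cache: [yak(c=1) berry(c=1)]
  3. access cow: MISS. Cache: [yak(c=1) berry(c=1) cow(c=1)]
  4. access yak: HIT, count now 2. Cache: [berry(c=1) cow(c=1) yak(c=2)]
  5. access lime: MISS, evict berry(c=1). Cache: [cow(c=1) lime(c=1) yak(c=2)]
  6. access yak: HIT, count now 3. Cache: [cow(c=1) lime(c=1) yak(c=3)]
  7. access cow: HIT, count now 2. Cache: [lime(c=1) cow(c=2) yak(c=3)]
  8. access cow: HIT, count now 3. Cache: [lime(c=1) yak(c=3) cow(c=3)]
  9. access yak: HIT, count now 4. Cache: [lime(c=1) cow(c=3) yak(c=4)]
  10. access yak: HIT, count now 5. Cache: [lime(c=1) cow(c=3) yak(c=5)]
  11. access grape: MISS, evict lime(c=1). Cache: [grape(c=1) cow(c=3) yak(c=5)]
  12. access yak: HIT, count now 6. Cache: [grape(c=1) cow(c=3) yak(c=6)]
  13. access grape: HIT, count now 2. Cache: [grape(c=2) cow(c=3) yak(c=6)]
  14. access cow: HIT, count now 4. Cache: [grape(c=2) cow(c=4) yak(c=6)]
  15. access lemon: MISS, evict grape(c=2). Cache: [lemon(c=1) cow(c=4) yak(c=6)]
  16. access yak: HIT, count now 7. Cache: [lemon(c=1) cow(c=4) yak(c=7)]
  17. access cow: HIT, count now 5. Cache: [lemon(c=1) cow(c=5) yak(c=7)]
  18. access cow: HIT, count now 6. Cache: [lemon(c=1) cow(c=6) yak(c=7)]
  19. access yak: HIT, count now 8. Cache: [lemon(c=1) cow(c=6) yak(c=8)]
  20. access cow: HIT, count now 7. Cache: [lemon(c=1) cow(c=7) yak(c=8)]
  21. access yak: HIT, count now 9. Cache: [lemon(c=1) cow(c=7) yak(c=9)]
  22. access cow: HIT, count now 8. Cache: [lemon(c=1) cow(c=8) yak(c=9)]
  23. access bat: MISS, evict lemon(c=1). Cache: [bat(c=1) cow(c=8) yak(c=9)]
  24. access yak: HIT, count now 10. Cache: [bat(c=1) cow(c=8) yak(c=10)]
  25. access yak: HIT, count now 11. Cache: [bat(c=1) cow(c=8) yak(c=11)]
  26. access yak: HIT, count now 12. Cache: [bat(c=1) cow(c=8) yak(c=12)]
  27. access lemon: MISS, evict bat(c=1). Cache: [lemon(c=1) cow(c=8) yak(c=12)]
  28. access yak: HIT, count now 13. Cache: [lemon(c=1) cow(c=8) yak(c=13)]
  29. access yak: HIT, count now 14. Cache: [lemon(c=1) cow(c=8) yak(c=14)]
  30. access yak: HIT, count now 15. Cache: [lemon(c=1) cow(c=8) yak(c=15)]
  31. access lemon: HIT, count now 2. Cache: [lemon(c=2) cow(c=8) yak(c=15)]
  32. access yak: HIT, count now 16. Cache: [lemon(c=2) cow(c=8) yak(c=16)]
  33. access grape: MISS, evict lemon(c=2). Cache: [grape(c=1) cow(c=8) yak(c=16)]
  34. access lime: MISS, evict grape(c=1). Cache: [lime(c=1) cow(c=8) yak(c=16)]
  35. access mango: MISS, evict lime(c=1). Cache: [mango(c=1) cow(c=8) yak(c=16)]
  36. access yak: HIT, count now 17. Cache: [mango(c=1) cow(c=8) yak(c=17)]
  37. access lemon: MISS, evict mango(c=1). Cache: [lemon(c=1) cow(c=8) yak(c=17)]
Total: 25 hits, 12 misses, 9 evictions

Answer: cow lemon yak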